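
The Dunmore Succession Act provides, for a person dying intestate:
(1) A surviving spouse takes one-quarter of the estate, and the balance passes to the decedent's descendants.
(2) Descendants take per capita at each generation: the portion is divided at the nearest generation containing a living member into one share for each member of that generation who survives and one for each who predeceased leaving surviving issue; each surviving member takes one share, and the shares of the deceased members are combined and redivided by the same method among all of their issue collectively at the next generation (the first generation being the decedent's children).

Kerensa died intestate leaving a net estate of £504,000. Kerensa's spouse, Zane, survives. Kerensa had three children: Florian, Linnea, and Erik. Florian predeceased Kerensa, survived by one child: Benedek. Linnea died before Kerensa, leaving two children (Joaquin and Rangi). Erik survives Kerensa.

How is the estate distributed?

Zane takes one-quarter of £504,000 = £126,000. The remaining £378,000 passes to the descendants.
The descendants' portion (£378,000) is divided at the children's generation into 3 shares of £126,000. Erik takes £126,000. The 2 shares of the deceased (Florian and Linnea) are combined into a pool of £252,000.
That pool (£252,000) is divided at the grandchildren's generation equally among Benedek, Joaquin, and Rangi: £84,000 each.

Zane: £126,000; Benedek: £84,000; Joaquin: £84,000; Rangi: £84,000; Erik: £126,000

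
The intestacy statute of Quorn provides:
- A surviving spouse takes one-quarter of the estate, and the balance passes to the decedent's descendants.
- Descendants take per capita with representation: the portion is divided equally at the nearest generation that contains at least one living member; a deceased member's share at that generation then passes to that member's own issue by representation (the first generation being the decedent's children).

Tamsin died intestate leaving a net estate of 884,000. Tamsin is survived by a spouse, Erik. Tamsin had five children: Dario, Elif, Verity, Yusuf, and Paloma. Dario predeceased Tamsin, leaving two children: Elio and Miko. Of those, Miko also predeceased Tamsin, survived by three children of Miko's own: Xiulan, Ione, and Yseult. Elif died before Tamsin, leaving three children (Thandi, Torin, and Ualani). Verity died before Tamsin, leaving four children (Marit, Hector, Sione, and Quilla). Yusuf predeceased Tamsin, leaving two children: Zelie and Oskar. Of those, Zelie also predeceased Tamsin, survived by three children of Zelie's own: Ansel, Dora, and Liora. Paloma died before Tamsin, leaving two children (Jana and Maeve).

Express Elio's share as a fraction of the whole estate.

Erik takes one-quarter of 884,000 = 221,000. The remaining 663,000 passes to the descendants.
No child survives, so the initial division is made at the grandchildren's generation.
The descendants' portion (663,000) is divided into 13 shares of 51,000: Elio, Thandi, Torin, Ualani, Marit, Hector, Sione, Quilla, Oskar, Jana, and Maeve each take 51,000; Miko's 51,000 share passes to Miko's issue; Zelie's 51,000 share passes to Zelie's issue.
Miko's share (51,000) is divided into 3 shares of 17,000: Xiulan, Ione, and Yseult each take 17,000.
Zelie's share (51,000) is divided into 3 shares of 17,000: Ansel, Dora, and Liora each take 17,000.

Elio receives 3/52 of the estate.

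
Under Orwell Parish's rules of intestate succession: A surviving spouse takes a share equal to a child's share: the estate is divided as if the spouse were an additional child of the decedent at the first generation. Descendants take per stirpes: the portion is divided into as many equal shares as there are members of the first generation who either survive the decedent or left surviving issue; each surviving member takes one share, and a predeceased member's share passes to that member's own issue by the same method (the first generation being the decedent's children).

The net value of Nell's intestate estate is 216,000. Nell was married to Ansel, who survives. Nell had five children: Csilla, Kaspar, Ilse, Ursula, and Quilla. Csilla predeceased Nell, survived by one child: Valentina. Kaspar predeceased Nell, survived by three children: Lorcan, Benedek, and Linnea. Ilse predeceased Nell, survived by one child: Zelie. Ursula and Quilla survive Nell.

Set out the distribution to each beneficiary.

Ansel: 36,000; Valentina: 36,000; Lorcan: 12,000; Benedek: 12,000; Linnea: 12,000; Zelie: 36,000; Ursula: 36,000; Quilla: 36,000

The spouse counts as an additional share at the children's level, so there are 6 primary shares of 36,000. Ansel takes one such share (36,000).
The children's combined portion (180,000) is divided into 5 shares of 36,000: Ursula and Quilla each take 36,000; Csilla's 36,000 share passes to Csilla's issue; Kaspar's 36,000 share passes to Kaspar's issue; Ilse's 36,000 share passes to Ilse's issue.
Csilla's share (36,000) passes entirely to Valentina.
Kaspar's share (36,000) is divided into 3 shares of 12,000: Lorcan, Benedek, and Linnea each take 12,000.
Ilse's share (36,000) passes entirely to Zelie.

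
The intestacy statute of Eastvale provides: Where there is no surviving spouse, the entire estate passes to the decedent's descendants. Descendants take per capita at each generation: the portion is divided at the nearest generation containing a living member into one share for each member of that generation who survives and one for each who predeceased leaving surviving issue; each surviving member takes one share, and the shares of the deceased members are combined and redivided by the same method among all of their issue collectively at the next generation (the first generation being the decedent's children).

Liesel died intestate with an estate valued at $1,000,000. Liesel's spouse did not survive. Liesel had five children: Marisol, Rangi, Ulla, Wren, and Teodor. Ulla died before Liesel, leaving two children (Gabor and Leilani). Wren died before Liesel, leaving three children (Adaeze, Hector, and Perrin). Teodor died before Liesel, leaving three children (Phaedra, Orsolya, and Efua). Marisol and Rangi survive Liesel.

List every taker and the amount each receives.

The entire $1,000,000 passes to the descendants.
That amount ($1,000,000) is divided at the children's generation into 5 shares of $200,000. Marisol and Rangi each take $200,000. The 3 shares of the deceased (Ulla, Wren, and Teodor) are combined into a pool of $600,000.
That pool ($600,000) is divided at the grandchildren's generation equally among Gabor, Leilani, Adaeze, Hector, Perrin, Phaedra, Orsolya, and Efua: $75,000 each.

Marisol: $200,000; Rangi: $200,000; Gabor: $75,000; Leilani: $75,000; Adaeze: $75,000; Hector: $75,000; Perrin: $75,000; Phaedra: $75,000; Orsolya: $75,000; Efua: $75,000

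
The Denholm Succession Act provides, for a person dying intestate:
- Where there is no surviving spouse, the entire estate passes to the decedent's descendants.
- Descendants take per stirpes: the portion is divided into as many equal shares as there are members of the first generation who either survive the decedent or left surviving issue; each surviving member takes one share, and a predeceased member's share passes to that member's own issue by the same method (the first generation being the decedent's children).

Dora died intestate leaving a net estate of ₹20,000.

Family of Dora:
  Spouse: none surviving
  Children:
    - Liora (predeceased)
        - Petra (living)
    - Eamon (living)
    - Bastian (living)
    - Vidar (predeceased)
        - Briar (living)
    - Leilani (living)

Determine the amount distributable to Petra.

Petra receives ₹4,000.

The entire ₹20,000 passes to the descendants.
That amount (₹20,000) is divided into 5 shares of ₹4,000: Eamon, Bastian, and Leilani each take ₹4,000; Liora's ₹4,000 share passes to Liora's issue; Vidar's ₹4,000 share passes to Vidar's issue.
Liora's share (₹4,000) passes entirely to Petra.
Vidar's share (₹4,000) passes entirely to Briar.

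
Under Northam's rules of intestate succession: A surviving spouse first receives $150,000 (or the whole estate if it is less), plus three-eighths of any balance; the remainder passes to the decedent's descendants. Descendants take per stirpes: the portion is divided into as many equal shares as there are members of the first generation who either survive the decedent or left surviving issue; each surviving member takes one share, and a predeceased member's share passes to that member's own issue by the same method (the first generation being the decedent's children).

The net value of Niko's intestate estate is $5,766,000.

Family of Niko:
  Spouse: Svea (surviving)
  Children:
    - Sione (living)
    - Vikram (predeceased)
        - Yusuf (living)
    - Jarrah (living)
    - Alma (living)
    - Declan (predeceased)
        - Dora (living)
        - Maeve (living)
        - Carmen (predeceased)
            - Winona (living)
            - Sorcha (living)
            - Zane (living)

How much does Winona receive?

Winona receives $78,000.

Svea first takes $150,000, leaving a balance of $5,616,000. Svea then takes three-eighths of the balance ($2,106,000), for a total of $2,256,000. The remaining $3,510,000 passes to the descendants.
The descendants' portion ($3,510,000) is divided into 5 shares of $702,000: Sione, Jarrah, and Alma each take $702,000; Vikram's $702,000 share passes to Vikram's issue; Declan's $702,000 share passes to Declan's issue.
Vikram's share ($702,000) passes entirely to Yusuf.
Declan's share ($702,000) is divided into 3 shares of $234,000: Dora and Maeve each take $234,000; Carmen's $234,000 share passes to Carmen's issue.
Carmen's share ($234,000) is divided into 3 shares of $78,000: Winona, Sorcha, and Zane each take $78,000.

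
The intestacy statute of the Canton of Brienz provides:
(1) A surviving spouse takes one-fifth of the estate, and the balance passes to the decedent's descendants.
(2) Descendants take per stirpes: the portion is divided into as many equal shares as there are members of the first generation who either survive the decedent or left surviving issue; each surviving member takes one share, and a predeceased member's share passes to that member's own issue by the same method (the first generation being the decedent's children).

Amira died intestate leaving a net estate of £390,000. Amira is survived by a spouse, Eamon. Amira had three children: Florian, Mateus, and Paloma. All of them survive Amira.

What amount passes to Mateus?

Eamon takes one-fifth of £390,000 = £78,000. The remaining £312,000 passes to the descendants.
The descendants' portion (£312,000) is divided into 3 shares of £104,000: Florian, Mateus, and Paloma each take £104,000.

Mateus receives £104,000.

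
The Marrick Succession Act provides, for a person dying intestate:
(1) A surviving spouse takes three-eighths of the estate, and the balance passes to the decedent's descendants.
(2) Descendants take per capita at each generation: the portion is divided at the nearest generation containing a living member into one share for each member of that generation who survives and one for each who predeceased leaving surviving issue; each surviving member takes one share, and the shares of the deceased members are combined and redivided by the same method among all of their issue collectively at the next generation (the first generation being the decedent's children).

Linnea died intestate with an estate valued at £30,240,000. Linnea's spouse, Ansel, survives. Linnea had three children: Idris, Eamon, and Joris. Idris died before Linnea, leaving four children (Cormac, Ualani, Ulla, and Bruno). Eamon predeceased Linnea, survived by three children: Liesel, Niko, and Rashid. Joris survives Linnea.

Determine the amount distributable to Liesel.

Liesel receives £1,800,000.

Ansel takes three-eighths of £30,240,000 = £11,340,000. The remaining £18,900,000 passes to the descendants.
The descendants' portion (£18,900,000) is divided at the children's generation into 3 shares of £6,300,000. Joris takes £6,300,000. The 2 shares of the deceased (Idris and Eamon) are combined into a pool of £12,600,000.
That pool (£12,600,000) is divided at the grandchildren's generation equally among Cormac, Ualani, Ulla, Bruno, Liesel, Niko, and Rashid: £1,800,000 each.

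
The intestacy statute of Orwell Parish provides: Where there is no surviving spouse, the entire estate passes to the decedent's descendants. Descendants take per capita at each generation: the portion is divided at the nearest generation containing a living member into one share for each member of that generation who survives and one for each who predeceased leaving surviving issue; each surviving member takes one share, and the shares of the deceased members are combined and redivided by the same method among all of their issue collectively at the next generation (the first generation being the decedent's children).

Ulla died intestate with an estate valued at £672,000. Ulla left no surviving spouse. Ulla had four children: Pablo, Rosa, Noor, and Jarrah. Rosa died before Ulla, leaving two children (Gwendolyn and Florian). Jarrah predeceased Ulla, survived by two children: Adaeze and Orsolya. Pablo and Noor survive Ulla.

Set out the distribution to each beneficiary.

The entire £672,000 passes to the descendants.
That amount (£672,000) is divided at the children's generation into 4 shares of £168,000. Pablo and Noor each take £168,000. The 2 shares of the deceased (Rosa and Jarrah) are combined into a pool of £336,000.
That pool (£336,000) is divided at the grandchildren's generation equally among Gwendolyn, Florian, Adaeze, and Orsolya: £84,000 each.

Pablo: £168,000; Gwendolyn: £84,000; Florian: £84,000; Noor: £168,000; Adaeze: £84,000; Orsolya: £84,000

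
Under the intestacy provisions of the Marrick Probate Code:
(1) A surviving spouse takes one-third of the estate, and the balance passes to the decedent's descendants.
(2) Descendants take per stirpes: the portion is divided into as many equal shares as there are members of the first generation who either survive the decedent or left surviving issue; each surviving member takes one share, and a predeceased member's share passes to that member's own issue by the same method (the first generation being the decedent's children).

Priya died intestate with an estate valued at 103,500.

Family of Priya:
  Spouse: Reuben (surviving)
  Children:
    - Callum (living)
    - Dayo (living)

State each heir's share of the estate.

Reuben takes one-third of 103,500 = 34,500. The remaining 69,000 passes to the descendants.
The descendants' portion (69,000) is divided into 2 shares of 34,500: Callum and Dayo each take 34,500.

Reuben: 34,500; Callum: 34,500; Dayo: 34,500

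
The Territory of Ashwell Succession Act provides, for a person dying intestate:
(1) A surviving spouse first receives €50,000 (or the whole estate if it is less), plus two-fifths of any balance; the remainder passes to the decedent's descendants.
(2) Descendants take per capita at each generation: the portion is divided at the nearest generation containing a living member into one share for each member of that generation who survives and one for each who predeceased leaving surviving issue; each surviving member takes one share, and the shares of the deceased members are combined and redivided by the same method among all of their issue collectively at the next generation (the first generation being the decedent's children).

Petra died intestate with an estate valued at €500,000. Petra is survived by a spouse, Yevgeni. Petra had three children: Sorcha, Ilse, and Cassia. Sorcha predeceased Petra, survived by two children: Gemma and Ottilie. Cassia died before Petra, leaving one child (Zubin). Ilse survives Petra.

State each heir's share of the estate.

Yevgeni: €230,000; Gemma: €60,000; Ottilie: €60,000; Ilse: €90,000; Zubin: €60,000

Yevgeni first takes €50,000, leaving a balance of €450,000. Yevgeni then takes two-fifths of the balance (€180,000), for a total of €230,000. The remaining €270,000 passes to the descendants.
The descendants' portion (€270,000) is divided at the children's generation into 3 shares of €90,000. Ilse takes €90,000. The 2 shares of the deceased (Sorcha and Cassia) are combined into a pool of €180,000.
That pool (€180,000) is divided at the grandchildren's generation equally among Gemma, Ottilie, and Zubin: €60,000 each.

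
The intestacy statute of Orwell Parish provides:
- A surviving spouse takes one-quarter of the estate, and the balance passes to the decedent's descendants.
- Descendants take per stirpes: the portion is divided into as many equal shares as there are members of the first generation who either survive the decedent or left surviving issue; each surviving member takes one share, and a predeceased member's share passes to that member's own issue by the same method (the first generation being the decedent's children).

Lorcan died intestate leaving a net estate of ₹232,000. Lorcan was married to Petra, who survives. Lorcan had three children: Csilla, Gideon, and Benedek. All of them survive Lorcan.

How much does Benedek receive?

Petra takes one-quarter of ₹232,000 = ₹58,000. The remaining ₹174,000 passes to the descendants.
The descendants' portion (₹174,000) is divided into 3 shares of ₹58,000: Csilla, Gideon, and Benedek each take ₹58,000.

Benedek receives ₹58,000.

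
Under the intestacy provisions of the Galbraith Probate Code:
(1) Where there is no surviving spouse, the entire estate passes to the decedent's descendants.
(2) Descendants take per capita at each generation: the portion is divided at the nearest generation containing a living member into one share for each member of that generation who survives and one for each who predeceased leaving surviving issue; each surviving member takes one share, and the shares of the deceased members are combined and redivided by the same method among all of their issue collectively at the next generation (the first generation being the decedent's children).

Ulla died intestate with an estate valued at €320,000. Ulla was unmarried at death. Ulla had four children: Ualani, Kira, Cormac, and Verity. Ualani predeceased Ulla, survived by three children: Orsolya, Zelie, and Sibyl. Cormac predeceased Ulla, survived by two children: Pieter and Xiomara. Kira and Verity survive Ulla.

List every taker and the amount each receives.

The entire €320,000 passes to the descendants.
That amount (€320,000) is divided at the children's generation into 4 shares of €80,000. Kira and Verity each take €80,000. The 2 shares of the deceased (Ualani and Cormac) are combined into a pool of €160,000.
That pool (€160,000) is divided at the grandchildren's generation equally among Orsolya, Zelie, Sibyl, Pieter, and Xiomara: €32,000 each.

Orsolya: €32,000; Zelie: €32,000; Sibyl: €32,000; Kira: €80,000; Pieter: €32,000; Xiomara: €32,000; Verity: €80,000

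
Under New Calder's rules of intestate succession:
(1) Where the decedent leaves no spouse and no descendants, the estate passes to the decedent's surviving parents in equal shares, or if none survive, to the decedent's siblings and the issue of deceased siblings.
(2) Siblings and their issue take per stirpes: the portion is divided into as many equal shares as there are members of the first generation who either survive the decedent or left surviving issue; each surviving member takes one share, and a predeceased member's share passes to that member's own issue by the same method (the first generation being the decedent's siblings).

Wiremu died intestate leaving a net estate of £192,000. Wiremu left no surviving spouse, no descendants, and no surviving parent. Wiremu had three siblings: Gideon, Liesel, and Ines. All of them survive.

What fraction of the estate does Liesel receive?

The entire £192,000 passes to the siblings and their issue.
That amount (£192,000) is divided into 3 shares of £64,000: Gideon, Liesel, and Ines each take £64,000.

Liesel receives 1/3 of the estate.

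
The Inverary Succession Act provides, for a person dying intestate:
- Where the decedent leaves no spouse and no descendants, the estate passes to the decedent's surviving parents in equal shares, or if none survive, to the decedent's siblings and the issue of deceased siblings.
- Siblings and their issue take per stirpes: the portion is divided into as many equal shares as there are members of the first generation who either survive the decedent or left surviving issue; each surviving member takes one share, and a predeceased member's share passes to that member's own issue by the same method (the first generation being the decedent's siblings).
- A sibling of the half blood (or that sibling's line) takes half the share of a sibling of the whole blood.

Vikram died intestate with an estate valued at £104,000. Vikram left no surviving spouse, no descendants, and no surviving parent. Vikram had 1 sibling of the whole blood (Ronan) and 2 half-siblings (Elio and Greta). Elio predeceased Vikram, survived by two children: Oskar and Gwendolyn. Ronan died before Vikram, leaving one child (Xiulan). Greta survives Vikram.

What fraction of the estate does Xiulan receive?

The entire £104,000 passes to the siblings and their issue.
Counting each half-blood sibling's line as half a unit, there are 2 units in £104,000, so one unit is £52,000. Whole-blood lines (Ronan) take £52,000 each; half-blood lines (Elio and Greta) take £26,000 each.
Elio's share (£26,000) is divided into 2 shares of £13,000: Oskar and Gwendolyn each take £13,000.
Ronan's share (£52,000) passes entirely to Xiulan.

Xiulan receives 1/2 of the estate.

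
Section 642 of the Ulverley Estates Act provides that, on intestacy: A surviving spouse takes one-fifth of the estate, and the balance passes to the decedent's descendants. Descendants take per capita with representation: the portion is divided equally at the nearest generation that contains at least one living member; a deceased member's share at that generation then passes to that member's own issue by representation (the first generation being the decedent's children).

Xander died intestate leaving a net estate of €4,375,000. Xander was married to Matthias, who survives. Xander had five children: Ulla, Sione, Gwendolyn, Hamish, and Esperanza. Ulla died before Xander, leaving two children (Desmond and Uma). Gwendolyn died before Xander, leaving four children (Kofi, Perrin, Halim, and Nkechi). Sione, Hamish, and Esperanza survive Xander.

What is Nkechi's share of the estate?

Matthias takes one-fifth of €4,375,000 = €875,000. The remaining €3,500,000 passes to the descendants.
The descendants' portion (€3,500,000) is divided into 5 shares of €700,000: Sione, Hamish, and Esperanza each take €700,000; Ulla's €700,000 share passes to Ulla's issue; Gwendolyn's €700,000 share passes to Gwendolyn's issue.
Ulla's share (€700,000) is divided into 2 shares of €350,000: Desmond and Uma each take €350,000.
Gwendolyn's share (€700,000) is divided into 4 shares of €175,000: Kofi, Perrin, Halim, and Nkechi each take €175,000.

Nkechi receives €175,000.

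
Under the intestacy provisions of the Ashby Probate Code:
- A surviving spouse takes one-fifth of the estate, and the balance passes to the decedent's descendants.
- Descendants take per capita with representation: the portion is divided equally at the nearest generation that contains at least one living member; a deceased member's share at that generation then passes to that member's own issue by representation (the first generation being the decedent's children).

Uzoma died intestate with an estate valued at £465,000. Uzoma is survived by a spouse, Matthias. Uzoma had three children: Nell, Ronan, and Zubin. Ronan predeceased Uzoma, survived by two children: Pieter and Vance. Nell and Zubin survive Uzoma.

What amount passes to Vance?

Vance receives £62,000.

Matthias takes one-fifth of £465,000 = £93,000. The remaining £372,000 passes to the descendants.
The descendants' portion (£372,000) is divided into 3 shares of £124,000: Nell and Zubin each take £124,000; Ronan's £124,000 share passes to Ronan's issue.
Ronan's share (£124,000) is divided into 2 shares of £62,000: Pieter and Vance each take £62,000.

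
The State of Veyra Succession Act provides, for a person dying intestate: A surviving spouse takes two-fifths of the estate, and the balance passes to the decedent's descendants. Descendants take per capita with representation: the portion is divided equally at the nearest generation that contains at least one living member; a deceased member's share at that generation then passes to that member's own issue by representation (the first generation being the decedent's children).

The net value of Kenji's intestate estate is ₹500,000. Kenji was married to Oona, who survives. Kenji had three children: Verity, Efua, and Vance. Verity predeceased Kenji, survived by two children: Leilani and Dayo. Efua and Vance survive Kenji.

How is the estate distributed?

Oona takes two-fifths of ₹500,000 = ₹200,000. The remaining ₹300,000 passes to the descendants.
The descendants' portion (₹300,000) is divided into 3 shares of ₹100,000: Efua and Vance each take ₹100,000; Verity's ₹100,000 share passes to Verity's issue.
Verity's share (₹100,000) is divided into 2 shares of ₹50,000: Leilani and Dayo each take ₹50,000.

Oona: ₹200,000; Leilani: ₹50,000; Dayo: ₹50,000; Efua: ₹100,000; Vance: ₹100,000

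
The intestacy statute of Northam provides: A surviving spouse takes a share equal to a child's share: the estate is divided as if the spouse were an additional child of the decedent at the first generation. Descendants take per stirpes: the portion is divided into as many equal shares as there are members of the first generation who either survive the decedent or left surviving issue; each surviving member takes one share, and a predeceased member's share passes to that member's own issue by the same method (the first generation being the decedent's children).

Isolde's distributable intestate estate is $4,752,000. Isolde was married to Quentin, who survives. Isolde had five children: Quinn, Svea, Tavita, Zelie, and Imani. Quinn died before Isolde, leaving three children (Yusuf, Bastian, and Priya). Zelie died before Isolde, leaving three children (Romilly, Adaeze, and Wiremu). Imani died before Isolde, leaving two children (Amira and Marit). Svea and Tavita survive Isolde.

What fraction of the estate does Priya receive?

Priya receives 1/18 of the estate.

The spouse counts as an additional share at the children's level, so there are 6 primary shares of $792,000. Quentin takes one such share ($792,000).
The children's combined portion ($3,960,000) is divided into 5 shares of $792,000: Svea and Tavita each take $792,000; Quinn's $792,000 share passes to Quinn's issue; Zelie's $792,000 share passes to Zelie's issue; Imani's $792,000 share passes to Imani's issue.
Quinn's share ($792,000) is divided into 3 shares of $264,000: Yusuf, Bastian, and Priya each take $264,000.
Zelie's share ($792,000) is divided into 3 shares of $264,000: Romilly, Adaeze, and Wiremu each take $264,000.
Imani's share ($792,000) is divided into 2 shares of $396,000: Amira and Marit each take $396,000.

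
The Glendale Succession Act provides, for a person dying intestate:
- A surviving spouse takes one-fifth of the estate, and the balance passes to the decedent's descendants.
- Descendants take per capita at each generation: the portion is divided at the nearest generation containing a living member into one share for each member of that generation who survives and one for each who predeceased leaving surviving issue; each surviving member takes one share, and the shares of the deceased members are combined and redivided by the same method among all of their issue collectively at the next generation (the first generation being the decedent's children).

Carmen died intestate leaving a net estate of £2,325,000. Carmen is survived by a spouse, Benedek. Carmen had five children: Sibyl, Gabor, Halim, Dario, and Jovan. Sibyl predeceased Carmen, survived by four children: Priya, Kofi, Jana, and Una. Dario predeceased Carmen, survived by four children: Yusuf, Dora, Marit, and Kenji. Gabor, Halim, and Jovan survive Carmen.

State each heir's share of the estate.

Benedek takes one-fifth of £2,325,000 = £465,000. The remaining £1,860,000 passes to the descendants.
The descendants' portion (£1,860,000) is divided at the children's generation into 5 shares of £372,000. Gabor, Halim, and Jovan each take £372,000. The 2 shares of the deceased (Sibyl and Dario) are combined into a pool of £744,000.
That pool (£744,000) is divided at the grandchildren's generation equally among Priya, Kofi, Jana, Una, Yusuf, Dora, Marit, and Kenji: £93,000 each.

Benedek: £465,000; Priya: £93,000; Kofi: £93,000; Jana: £93,000; Una: £93,000; Gabor: £372,000; Halim: £372,000; Yusuf: £93,000; Dora: £93,000; Marit: £93,000; Kenji: £93,000; Jovan: £372,000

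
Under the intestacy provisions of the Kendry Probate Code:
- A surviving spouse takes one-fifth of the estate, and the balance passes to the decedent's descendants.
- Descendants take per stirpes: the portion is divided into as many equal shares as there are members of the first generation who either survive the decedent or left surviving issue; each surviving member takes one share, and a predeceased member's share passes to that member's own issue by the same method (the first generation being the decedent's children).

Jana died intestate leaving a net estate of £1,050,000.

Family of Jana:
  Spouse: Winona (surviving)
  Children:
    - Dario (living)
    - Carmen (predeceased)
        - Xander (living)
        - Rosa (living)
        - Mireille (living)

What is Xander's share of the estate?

Xander receives £140,000.

Winona takes one-fifth of £1,050,000 = £210,000. The remaining £840,000 passes to the descendants.
The descendants' portion (£840,000) is divided into 2 shares of £420,000: Dario takes £420,000; Carmen's £420,000 share passes to Carmen's issue.
Carmen's share (£420,000) is divided into 3 shares of £140,000: Xander, Rosa, and Mireille each take £140,000.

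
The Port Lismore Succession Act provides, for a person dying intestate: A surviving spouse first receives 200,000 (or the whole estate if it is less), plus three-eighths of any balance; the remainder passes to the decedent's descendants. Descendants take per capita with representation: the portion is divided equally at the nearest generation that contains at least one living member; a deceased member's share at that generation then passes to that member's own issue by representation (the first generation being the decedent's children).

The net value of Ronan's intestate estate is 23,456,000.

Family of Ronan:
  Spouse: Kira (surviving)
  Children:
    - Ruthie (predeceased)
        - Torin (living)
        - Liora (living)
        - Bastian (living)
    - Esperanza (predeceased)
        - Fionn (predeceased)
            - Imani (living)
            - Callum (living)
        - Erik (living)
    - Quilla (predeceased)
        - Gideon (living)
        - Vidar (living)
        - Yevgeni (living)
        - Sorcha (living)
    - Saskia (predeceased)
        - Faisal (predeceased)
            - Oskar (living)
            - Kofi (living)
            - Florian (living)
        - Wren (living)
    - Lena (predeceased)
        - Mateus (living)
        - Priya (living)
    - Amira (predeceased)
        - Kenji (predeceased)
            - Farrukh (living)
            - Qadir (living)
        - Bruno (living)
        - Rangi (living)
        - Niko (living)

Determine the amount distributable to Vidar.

Kira first takes 200,000, leaving a balance of 23,256,000. Kira then takes three-eighths of the balance (8,721,000), for a total of 8,921,000. The remaining 14,535,000 passes to the descendants.
No child survives, so the initial division is made at the grandchildren's generation.
The descendants' portion (14,535,000) is divided into 17 shares of 855,000: Torin, Liora, Bastian, Erik, Gideon, Vidar, Yevgeni, Sorcha, Wren, Mateus, Priya, Bruno, Rangi, and Niko each take 855,000; Fionn's 855,000 share passes to Fionn's issue; Faisal's 855,000 share passes to Faisal's issue; Kenji's 855,000 share passes to Kenji's issue.
Fionn's share (855,000) is divided into 2 shares of 427,500: Imani and Callum each take 427,500.
Faisal's share (855,000) is divided into 3 shares of 285,000: Oskar, Kofi, and Florian each take 285,000.
Kenji's share (855,000) is divided into 2 shares of 427,500: Farrukh and Qadir each take 427,500.

Vidar receives 855,000.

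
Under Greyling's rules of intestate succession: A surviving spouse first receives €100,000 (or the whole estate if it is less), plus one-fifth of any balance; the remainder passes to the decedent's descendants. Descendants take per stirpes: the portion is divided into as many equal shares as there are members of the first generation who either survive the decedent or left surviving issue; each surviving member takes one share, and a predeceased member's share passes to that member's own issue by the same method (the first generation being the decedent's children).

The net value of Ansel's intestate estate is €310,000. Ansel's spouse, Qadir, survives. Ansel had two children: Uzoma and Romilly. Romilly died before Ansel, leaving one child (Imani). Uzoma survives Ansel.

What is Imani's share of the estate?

Qadir first takes €100,000, leaving a balance of €210,000. Qadir then takes one-fifth of the balance (€42,000), for a total of €142,000. The remaining €168,000 passes to the descendants.
The descendants' portion (€168,000) is divided into 2 shares of €84,000: Uzoma takes €84,000; Romilly's €84,000 share passes to Romilly's issue.
Romilly's share (€84,000) passes entirely to Imani.

Imani receives €84,000.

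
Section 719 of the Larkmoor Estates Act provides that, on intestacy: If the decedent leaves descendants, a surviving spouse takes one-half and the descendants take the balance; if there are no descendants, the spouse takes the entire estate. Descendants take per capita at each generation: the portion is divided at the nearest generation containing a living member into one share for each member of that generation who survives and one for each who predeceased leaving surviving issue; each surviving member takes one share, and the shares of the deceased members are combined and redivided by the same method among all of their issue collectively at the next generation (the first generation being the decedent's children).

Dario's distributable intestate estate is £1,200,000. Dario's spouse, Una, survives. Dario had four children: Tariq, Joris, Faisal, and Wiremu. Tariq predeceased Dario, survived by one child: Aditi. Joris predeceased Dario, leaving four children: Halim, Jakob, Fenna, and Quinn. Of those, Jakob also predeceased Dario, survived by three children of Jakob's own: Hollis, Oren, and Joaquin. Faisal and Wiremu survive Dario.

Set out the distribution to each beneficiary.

Una takes one-half of £1,200,000 = £600,000. The remaining £600,000 passes to the descendants.
The descendants' portion (£600,000) is divided at the children's generation into 4 shares of £150,000. Faisal and Wiremu each take £150,000. The 2 shares of the deceased (Tariq and Joris) are combined into a pool of £300,000.
That pool (£300,000) is divided at the grandchildren's generation into 5 shares of £60,000. Aditi, Halim, Fenna, and Quinn each take £60,000. The remaining share for the deceased Jakob (£60,000) is carried to the next generation.
That pool (£60,000) is divided at the great-grandchildren's generation equally among Hollis, Oren, and Joaquin: £20,000 each.

Una: £600,000; Aditi: £60,000; Halim: £60,000; Hollis: £20,000; Oren: £20,000; Joaquin: £20,000; Fenna: £60,000; Quinn: £60,000; Faisal: £150,000; Wiremu: £150,000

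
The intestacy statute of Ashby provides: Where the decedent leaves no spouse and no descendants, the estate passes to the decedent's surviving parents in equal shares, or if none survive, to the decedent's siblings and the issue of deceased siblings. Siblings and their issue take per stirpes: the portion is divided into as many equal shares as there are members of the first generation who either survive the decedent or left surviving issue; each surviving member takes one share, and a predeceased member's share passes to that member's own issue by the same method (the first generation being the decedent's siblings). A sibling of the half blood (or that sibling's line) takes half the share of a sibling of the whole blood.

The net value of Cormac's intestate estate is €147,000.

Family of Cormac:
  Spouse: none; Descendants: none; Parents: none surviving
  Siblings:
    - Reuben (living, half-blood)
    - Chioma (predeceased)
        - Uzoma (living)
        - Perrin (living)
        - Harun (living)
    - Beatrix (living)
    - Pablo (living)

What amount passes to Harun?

Harun receives €14,000.

The entire €147,000 passes to the siblings and their issue.
Counting each half-blood sibling's line as half a unit, there are 7/2 units in €147,000, so one unit is €42,000. Whole-blood lines (Chioma, Beatrix, and Pablo) take €42,000 each; half-blood lines (Reuben) take €21,000 each.
Chioma's share (€42,000) is divided into 3 shares of €14,000: Uzoma, Perrin, and Harun each take €14,000.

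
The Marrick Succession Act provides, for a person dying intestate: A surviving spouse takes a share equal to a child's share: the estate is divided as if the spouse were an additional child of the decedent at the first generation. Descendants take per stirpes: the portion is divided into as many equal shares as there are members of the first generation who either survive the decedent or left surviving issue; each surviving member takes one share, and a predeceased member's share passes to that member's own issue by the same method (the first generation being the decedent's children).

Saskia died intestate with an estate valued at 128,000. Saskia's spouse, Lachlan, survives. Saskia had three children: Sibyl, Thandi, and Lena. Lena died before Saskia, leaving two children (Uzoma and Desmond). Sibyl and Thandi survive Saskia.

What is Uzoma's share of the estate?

The spouse counts as an additional share at the children's level, so there are 4 primary shares of 32,000. Lachlan takes one such share (32,000).
The children's combined portion (96,000) is divided into 3 shares of 32,000: Sibyl and Thandi each take 32,000; Lena's 32,000 share passes to Lena's issue.
Lena's share (32,000) is divided into 2 shares of 16,000: Uzoma and Desmond each take 16,000.

Uzoma receives 16,000.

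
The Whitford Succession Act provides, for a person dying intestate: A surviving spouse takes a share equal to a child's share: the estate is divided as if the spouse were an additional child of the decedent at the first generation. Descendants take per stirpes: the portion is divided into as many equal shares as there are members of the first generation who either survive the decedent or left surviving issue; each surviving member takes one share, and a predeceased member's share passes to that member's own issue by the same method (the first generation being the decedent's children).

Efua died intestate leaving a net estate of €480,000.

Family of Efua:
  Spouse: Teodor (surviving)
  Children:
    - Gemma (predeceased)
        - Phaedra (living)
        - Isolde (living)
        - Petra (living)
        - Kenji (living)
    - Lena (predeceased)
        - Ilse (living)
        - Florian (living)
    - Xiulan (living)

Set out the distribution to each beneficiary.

Teodor: €120,000; Phaedra: €30,000; Isolde: €30,000; Petra: €30,000; Kenji: €30,000; Ilse: €60,000; Florian: €60,000; Xiulan: €120,000

The spouse counts as an additional share at the children's level, so there are 4 primary shares of €120,000. Teodor takes one such share (€120,000).
The children's combined portion (€360,000) is divided into 3 shares of €120,000: Xiulan takes €120,000; Gemma's €120,000 share passes to Gemma's issue; Lena's €120,000 share passes to Lena's issue.
Gemma's share (€120,000) is divided into 4 shares of €30,000: Phaedra, Isolde, Petra, and Kenji each take €30,000.
Lena's share (€120,000) is divided into 2 shares of €60,000: Ilse and Florian each take €60,000.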